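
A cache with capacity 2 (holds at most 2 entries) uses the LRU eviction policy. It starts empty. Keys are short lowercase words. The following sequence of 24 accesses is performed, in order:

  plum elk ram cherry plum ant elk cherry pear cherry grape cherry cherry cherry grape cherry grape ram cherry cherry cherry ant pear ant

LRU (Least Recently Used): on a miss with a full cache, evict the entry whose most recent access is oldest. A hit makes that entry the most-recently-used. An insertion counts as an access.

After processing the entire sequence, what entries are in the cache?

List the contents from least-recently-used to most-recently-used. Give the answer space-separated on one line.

Answer: pear ant

Derivation:
LRU simulation (capacity=2):
  1. access plum: MISS. Cache (LRU->MRU): [plum]
  2. access elk: MISS. Cache (LRU->MRU): [plum elk]
  3. access ram: MISS, evict plum. Cache (LRU->MRU): [elk ram]
  4. access cherry: MISS, evict elk. Cache (LRU->MRU): [ram cherry]
  5. access plum: MISS, evict ram. Cache (LRU->MRU): [cherry plum]
  6. access ant: MISS, evict cherry. Cache (LRU->MRU): [plum ant]
  7. access elk: MISS, evict plum. Cache (LRU->MRU): [ant elk]
  8. access cherry: MISS, evict ant. Cache (LRU->MRU): [elk cherry]
  9. access pear: MISS, evict elk. Cache (LRU->MRU): [cherry pear]
  10. access cherry: HIT. Cache (LRU->MRU): [pear cherry]
  11. access grape: MISS, evict pear. Cache (LRU->MRU): [cherry grape]
  12. access cherry: HIT. Cache (LRU->MRU): [grape cherry]
  13. access cherry: HIT. Cache (LRU->MRU): [grape cherry]
  14. access cherry: HIT. Cache (LRU->MRU): [grape cherry]
  15. access grape: HIT. Cache (LRU->MRU): [cherry grape]
  16. access cherry: HIT. Cache (LRU->MRU): [grape cherry]
  17. access grape: HIT. Cache (LRU->MRU): [cherry grape]
  18. access ram: MISS, evict cherry. Cache (LRU->MRU): [grape ram]
  19. access cherry: MISS, evict grape. Cache (LRU->MRU): [ram cherry]
  20. access cherry: HIT. Cache (LRU->MRU): [ram cherry]
  21. access cherry: HIT. Cache (LRU->MRU): [ram cherry]
  22. access ant: MISS, evict ram. Cache (LRU->MRU): [cherry ant]
  23. access pear: MISS, evict cherry. Cache (LRU->MRU): [ant pear]
  24. access ant: HIT. Cache (LRU->MRU): [pear ant]
Total: 10 hits, 14 misses, 12 evictions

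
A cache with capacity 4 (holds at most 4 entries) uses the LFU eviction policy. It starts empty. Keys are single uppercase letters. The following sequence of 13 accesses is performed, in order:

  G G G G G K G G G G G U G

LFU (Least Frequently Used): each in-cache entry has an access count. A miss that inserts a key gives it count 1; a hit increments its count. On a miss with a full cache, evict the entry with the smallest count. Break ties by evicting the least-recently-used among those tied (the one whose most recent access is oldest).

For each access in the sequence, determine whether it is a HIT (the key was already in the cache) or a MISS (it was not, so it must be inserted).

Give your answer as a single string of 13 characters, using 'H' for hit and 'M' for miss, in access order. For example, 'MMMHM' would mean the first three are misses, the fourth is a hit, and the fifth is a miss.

Answer: MHHHHMHHHHHMH

Derivation:
LFU simulation (capacity=4):
  1. access G: MISS. Cache: [G(c=1)]
  2. access G: HIT, count now 2. Cache: [G(c=2)]
  3. access G: HIT, count now 3. Cache: [G(c=3)]
  4. access G: HIT, count now 4. Cache: [G(c=4)]
  5. access G: HIT, count now 5. Cache: [G(c=5)]
  6. access K: MISS. Cache: [K(c=1) G(c=5)]
  7. access G: HIT, count now 6. Cache: [K(c=1) G(c=6)]
  8. access G: HIT, count now 7. Cache: [K(c=1) G(c=7)]
  9. access G: HIT, count now 8. Cache: [K(c=1) G(c=8)]
  10. access G: HIT, count now 9. Cache: [K(c=1) G(c=9)]
  11. access G: HIT, count now 10. Cache: [K(c=1) G(c=10)]
  12. access U: MISS. Cache: [K(c=1) U(c=1) G(c=10)]
  13. access G: HIT, count now 11. Cache: [K(c=1) U(c=1) G(c=11)]
Total: 10 hits, 3 misses, 0 evictions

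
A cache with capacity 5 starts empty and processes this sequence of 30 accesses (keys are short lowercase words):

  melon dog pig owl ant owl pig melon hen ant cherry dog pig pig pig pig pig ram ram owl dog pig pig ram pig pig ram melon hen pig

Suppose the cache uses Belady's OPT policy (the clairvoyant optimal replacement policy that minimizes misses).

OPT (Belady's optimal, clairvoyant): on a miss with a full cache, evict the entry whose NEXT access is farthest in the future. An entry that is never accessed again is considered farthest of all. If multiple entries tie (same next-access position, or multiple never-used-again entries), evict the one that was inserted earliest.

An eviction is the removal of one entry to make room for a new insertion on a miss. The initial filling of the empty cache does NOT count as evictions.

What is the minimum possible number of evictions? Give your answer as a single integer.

OPT (Belady) simulation (capacity=5):
  1. access melon: MISS. Cache: [melon]
  2. access dog: MISS. Cache: [melon dog]
  3. access pig: MISS. Cache: [melon dog pig]
  4. access owl: MISS. Cache: [melon dog pig owl]
  5. access ant: MISS. Cache: [melon dog pig owl ant]
  6. access owl: HIT. Next use of owl: step 20. Cache: [melon dog pig owl ant]
  7. access pig: HIT. Next use of pig: step 13. Cache: [melon dog pig owl ant]
  8. access melon: HIT. Next use of melon: step 28. Cache: [melon dog pig owl ant]
  9. access hen: MISS, evict melon (next use: step 28). Cache: [dog pig owl ant hen]
  10. access ant: HIT. Next use of ant: never. Cache: [dog pig owl ant hen]
  11. access cherry: MISS, evict ant (next use: never). Cache: [dog pig owl hen cherry]
  12. access dog: HIT. Next use of dog: step 21. Cache: [dog pig owl hen cherry]
  13. access pig: HIT. Next use of pig: step 14. Cache: [dog pig owl hen cherry]
  14. access pig: HIT. Next use of pig: step 15. Cache: [dog pig owl hen cherry]
  15. access pig: HIT. Next use of pig: step 16. Cache: [dog pig owl hen cherry]
  16. access pig: HIT. Next use of pig: step 17. Cache: [dog pig owl hen cherry]
  17. access pig: HIT. Next use of pig: step 22. Cache: [dog pig owl hen cherry]
  18. access ram: MISS, evict cherry (next use: never). Cache: [dog pig owl hen ram]
  19. access ram: HIT. Next use of ram: step 24. Cache: [dog pig owl hen ram]
  20. access owl: HIT. Next use of owl: never. Cache: [dog pig owl hen ram]
  21. access dog: HIT. Next use of dog: never. Cache: [dog pig owl hen ram]
  22. access pig: HIT. Next use of pig: step 23. Cache: [dog pig owl hen ram]
  23. access pig: HIT. Next use of pig: step 25. Cache: [dog pig owl hen ram]
  24. access ram: HIT. Next use of ram: step 27. Cache: [dog pig owl hen ram]
  25. access pig: HIT. Next use of pig: step 26. Cache: [dog pig owl hen ram]
  26. access pig: HIT. Next use of pig: step 30. Cache: [dog pig owl hen ram]
  27. access ram: HIT. Next use of ram: never. Cache: [dog pig owl hen ram]
  28. access melon: MISS, evict dog (next use: never). Cache: [pig owl hen ram melon]
  29. access hen: HIT. Next use of hen: never. Cache: [pig owl hen ram melon]
  30. access pig: HIT. Next use of pig: never. Cache: [pig owl hen ram melon]
Total: 21 hits, 9 misses, 4 evictions

Answer: 4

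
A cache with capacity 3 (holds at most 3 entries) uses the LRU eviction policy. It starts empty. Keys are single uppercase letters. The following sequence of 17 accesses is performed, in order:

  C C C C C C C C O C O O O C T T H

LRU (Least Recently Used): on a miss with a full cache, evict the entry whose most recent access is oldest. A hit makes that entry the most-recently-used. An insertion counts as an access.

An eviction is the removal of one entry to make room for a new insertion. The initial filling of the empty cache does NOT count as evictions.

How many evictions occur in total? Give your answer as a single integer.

LRU simulation (capacity=3):
  1. access C: MISS. Cache (LRU->MRU): [C]
  2. access C: HIT. Cache (LRU->MRU): [C]
  3. access C: HIT. Cache (LRU->MRU): [C]
  4. access C: HIT. Cache (LRU->MRU): [C]
  5. access C: HIT. Cache (LRU->MRU): [C]
  6. access C: HIT. Cache (LRU->MRU): [C]
  7. access C: HIT. Cache (LRU->MRU): [C]
  8. access C: HIT. Cache (LRU->MRU): [C]
  9. access O: MISS. Cache (LRU->MRU): [C O]
  10. access C: HIT. Cache (LRU->MRU): [O C]
  11. access O: HIT. Cache (LRU->MRU): [C O]
  12. access O: HIT. Cache (LRU->MRU): [C O]
  13. access O: HIT. Cache (LRU->MRU): [C O]
  14. access C: HIT. Cache (LRU->MRU): [O C]
  15. access T: MISS. Cache (LRU->MRU): [O C T]
  16. access T: HIT. Cache (LRU->MRU): [O C T]
  17. access H: MISS, evict O. Cache (LRU->MRU): [C T H]
Total: 13 hits, 4 misses, 1 evictions

Answer: 1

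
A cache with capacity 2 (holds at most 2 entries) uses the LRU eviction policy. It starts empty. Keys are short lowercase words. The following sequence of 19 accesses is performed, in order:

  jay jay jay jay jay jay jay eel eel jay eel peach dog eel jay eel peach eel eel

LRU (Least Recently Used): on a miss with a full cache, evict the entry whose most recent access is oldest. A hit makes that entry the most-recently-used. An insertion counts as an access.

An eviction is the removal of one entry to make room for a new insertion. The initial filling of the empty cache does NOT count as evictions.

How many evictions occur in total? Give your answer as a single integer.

LRU simulation (capacity=2):
  1. access jay: MISS. Cache (LRU->MRU): [jay]
  2. access jay: HIT. Cache (LRU->MRU): [jay]
  3. access jay: HIT. Cache (LRU->MRU): [jay]
  4. access jay: HIT. Cache (LRU->MRU): [jay]
  5. access jay: HIT. Cache (LRU->MRU): [jay]
  6. access jay: HIT. Cache (LRU->MRU): [jay]
  7. access jay: HIT. Cache (LRU->MRU): [jay]
  8. access eel: MISS. Cache (LRU->MRU): [jay eel]
  9. access eel: HIT. Cache (LRU->MRU): [jay eel]
  10. access jay: HIT. Cache (LRU->MRU): [eel jay]
  11. access eel: HIT. Cache (LRU->MRU): [jay eel]
  12. access peach: MISS, evict jay. Cache (LRU->MRU): [eel peach]
  13. access dog: MISS, evict eel. Cache (LRU->MRU): [peach dog]
  14. access eel: MISS, evict peach. Cache (LRU->MRU): [dog eel]
  15. access jay: MISS, evict dog. Cache (LRU->MRU): [eel jay]
  16. access eel: HIT. Cache (LRU->MRU): [jay eel]
  17. access peach: MISS, evict jay. Cache (LRU->MRU): [eel peach]
  18. access eel: HIT. Cache (LRU->MRU): [peach eel]
  19. access eel: HIT. Cache (LRU->MRU): [peach eel]
Total: 12 hits, 7 misses, 5 evictions

Answer: 5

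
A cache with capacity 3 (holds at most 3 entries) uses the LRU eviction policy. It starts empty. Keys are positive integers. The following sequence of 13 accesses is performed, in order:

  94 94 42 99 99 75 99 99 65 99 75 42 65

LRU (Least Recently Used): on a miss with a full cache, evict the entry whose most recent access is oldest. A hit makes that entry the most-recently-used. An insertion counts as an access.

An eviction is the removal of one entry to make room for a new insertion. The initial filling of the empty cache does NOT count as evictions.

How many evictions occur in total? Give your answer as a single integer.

Answer: 4

Derivation:
LRU simulation (capacity=3):
  1. access 94: MISS. Cache (LRU->MRU): [94]
  2. access 94: HIT. Cache (LRU->MRU): [94]
  3. access 42: MISS. Cache (LRU->MRU): [94 42]
  4. access 99: MISS. Cache (LRU->MRU): [94 42 99]
  5. access 99: HIT. Cache (LRU->MRU): [94 42 99]
  6. access 75: MISS, evict 94. Cache (LRU->MRU): [42 99 75]
  7. access 99: HIT. Cache (LRU->MRU): [42 75 99]
  8. access 99: HIT. Cache (LRU->MRU): [42 75 99]
  9. access 65: MISS, evict 42. Cache (LRU->MRU): [75 99 65]
  10. access 99: HIT. Cache (LRU->MRU): [75 65 99]
  11. access 75: HIT. Cache (LRU->MRU): [65 99 75]
  12. access 42: MISS, evict 65. Cache (LRU->MRU): [99 75 42]
  13. access 65: MISS, evict 99. Cache (LRU->MRU): [75 42 65]
Total: 6 hits, 7 misses, 4 evictions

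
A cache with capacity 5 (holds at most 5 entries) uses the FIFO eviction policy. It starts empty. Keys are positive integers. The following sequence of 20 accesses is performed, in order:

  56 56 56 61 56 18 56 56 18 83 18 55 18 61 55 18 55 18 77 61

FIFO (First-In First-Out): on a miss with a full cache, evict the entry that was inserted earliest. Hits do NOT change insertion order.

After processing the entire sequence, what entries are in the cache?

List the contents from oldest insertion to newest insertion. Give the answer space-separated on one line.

FIFO simulation (capacity=5):
  1. access 56: MISS. Cache (old->new): [56]
  2. access 56: HIT. Cache (old->new): [56]
  3. access 56: HIT. Cache (old->new): [56]
  4. access 61: MISS. Cache (old->new): [56 61]
  5. access 56: HIT. Cache (old->new): [56 61]
  6. access 18: MISS. Cache (old->new): [56 61 18]
  7. access 56: HIT. Cache (old->new): [56 61 18]
  8. access 56: HIT. Cache (old->new): [56 61 18]
  9. access 18: HIT. Cache (old->new): [56 61 18]
  10. access 83: MISS. Cache (old->new): [56 61 18 83]
  11. access 18: HIT. Cache (old->new): [56 61 18 83]
  12. access 55: MISS. Cache (old->new): [56 61 18 83 55]
  13. access 18: HIT. Cache (old->new): [56 61 18 83 55]
  14. access 61: HIT. Cache (old->new): [56 61 18 83 55]
  15. access 55: HIT. Cache (old->new): [56 61 18 83 55]
  16. access 18: HIT. Cache (old->new): [56 61 18 83 55]
  17. access 55: HIT. Cache (old->new): [56 61 18 83 55]
  18. access 18: HIT. Cache (old->new): [56 61 18 83 55]
  19. access 77: MISS, evict 56. Cache (old->new): [61 18 83 55 77]
  20. access 61: HIT. Cache (old->new): [61 18 83 55 77]
Total: 14 hits, 6 misses, 1 evictions

Answer: 61 18 83 55 77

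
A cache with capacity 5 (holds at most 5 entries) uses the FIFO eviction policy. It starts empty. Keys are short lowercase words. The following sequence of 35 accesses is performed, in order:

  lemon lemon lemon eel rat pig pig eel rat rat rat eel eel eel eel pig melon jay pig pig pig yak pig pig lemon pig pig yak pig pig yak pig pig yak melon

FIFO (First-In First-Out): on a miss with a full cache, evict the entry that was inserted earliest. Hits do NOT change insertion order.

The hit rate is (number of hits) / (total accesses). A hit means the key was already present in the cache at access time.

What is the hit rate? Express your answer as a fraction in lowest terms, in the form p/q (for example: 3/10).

Answer: 27/35

Derivation:
FIFO simulation (capacity=5):
  1. access lemon: MISS. Cache (old->new): [lemon]
  2. access lemon: HIT. Cache (old->new): [lemon]
  3. access lemon: HIT. Cache (old->new): [lemon]
  4. access eel: MISS. Cache (old->new): [lemon eel]
  5. access rat: MISS. Cache (old->new): [lemon eel rat]
  6. access pig: MISS. Cache (old->new): [lemon eel rat pig]
  7. access pig: HIT. Cache (old->new): [lemon eel rat pig]
  8. access eel: HIT. Cache (old->new): [lemon eel rat pig]
  9. access rat: HIT. Cache (old->new): [lemon eel rat pig]
  10. access rat: HIT. Cache (old->new): [lemon eel rat pig]
  11. access rat: HIT. Cache (old->new): [lemon eel rat pig]
  12. access eel: HIT. Cache (old->new): [lemon eel rat pig]
  13. access eel: HIT. Cache (old->new): [lemon eel rat pig]
  14. access eel: HIT. Cache (old->new): [lemon eel rat pig]
  15. access eel: HIT. Cache (old->new): [lemon eel rat pig]
  16. access pig: HIT. Cache (old->new): [lemon eel rat pig]
  17. access melon: MISS. Cache (old->new): [lemon eel rat pig melon]
  18. access jay: MISS, evict lemon. Cache (old->new): [eel rat pig melon jay]
  19. access pig: HIT. Cache (old->new): [eel rat pig melon jay]
  20. access pig: HIT. Cache (old->new): [eel rat pig melon jay]
  21. access pig: HIT. Cache (old->new): [eel rat pig melon jay]
  22. access yak: MISS, evict eel. Cache (old->new): [rat pig melon jay yak]
  23. access pig: HIT. Cache (old->new): [rat pig melon jay yak]
  24. access pig: HIT. Cache (old->new): [rat pig melon jay yak]
  25. access lemon: MISS, evict rat. Cache (old->new): [pig melon jay yak lemon]
  26. access pig: HIT. Cache (old->new): [pig melon jay yak lemon]
  27. access pig: HIT. Cache (old->new): [pig melon jay yak lemon]
  28. access yak: HIT. Cache (old->new): [pig melon jay yak lemon]
  29. access pig: HIT. Cache (old->new): [pig melon jay yak lemon]
  30. access pig: HIT. Cache (old->new): [pig melon jay yak lemon]
  31. access yak: HIT. Cache (old->new): [pig melon jay yak lemon]
  32. access pig: HIT. Cache (old->new): [pig melon jay yak lemon]
  33. access pig: HIT. Cache (old->new): [pig melon jay yak lemon]
  34. access yak: HIT. Cache (old->new): [pig melon jay yak lemon]
  35. access melon: HIT. Cache (old->new): [pig melon jay yak lemon]
Total: 27 hits, 8 misses, 3 evictions

Hit rate = 27/35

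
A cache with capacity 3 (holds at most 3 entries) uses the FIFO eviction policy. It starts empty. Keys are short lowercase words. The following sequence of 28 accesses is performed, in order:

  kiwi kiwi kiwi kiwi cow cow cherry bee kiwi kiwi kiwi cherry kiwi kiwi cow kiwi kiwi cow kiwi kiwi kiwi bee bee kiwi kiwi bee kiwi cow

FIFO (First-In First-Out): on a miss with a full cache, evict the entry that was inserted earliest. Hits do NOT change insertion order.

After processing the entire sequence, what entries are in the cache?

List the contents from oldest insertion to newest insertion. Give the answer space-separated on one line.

Answer: bee kiwi cow

Derivation:
FIFO simulation (capacity=3):
  1. access kiwi: MISS. Cache (old->new): [kiwi]
  2. access kiwi: HIT. Cache (old->new): [kiwi]
  3. access kiwi: HIT. Cache (old->new): [kiwi]
  4. access kiwi: HIT. Cache (old->new): [kiwi]
  5. access cow: MISS. Cache (old->new): [kiwi cow]
  6. access cow: HIT. Cache (old->new): [kiwi cow]
  7. access cherry: MISS. Cache (old->new): [kiwi cow cherry]
  8. access bee: MISS, evict kiwi. Cache (old->new): [cow cherry bee]
  9. access kiwi: MISS, evict cow. Cache (old->new): [cherry bee kiwi]
  10. access kiwi: HIT. Cache (old->new): [cherry bee kiwi]
  11. access kiwi: HIT. Cache (old->new): [cherry bee kiwi]
  12. access cherry: HIT. Cache (old->new): [cherry bee kiwi]
  13. access kiwi: HIT. Cache (old->new): [cherry bee kiwi]
  14. access kiwi: HIT. Cache (old->new): [cherry bee kiwi]
  15. access cow: MISS, evict cherry. Cache (old->new): [bee kiwi cow]
  16. access kiwi: HIT. Cache (old->new): [bee kiwi cow]
  17. access kiwi: HIT. Cache (old->new): [bee kiwi cow]
  18. access cow: HIT. Cache (old->new): [bee kiwi cow]
  19. access kiwi: HIT. Cache (old->new): [bee kiwi cow]
  20. access kiwi: HIT. Cache (old->new): [bee kiwi cow]
  21. access kiwi: HIT. Cache (old->new): [bee kiwi cow]
  22. access bee: HIT. Cache (old->new): [bee kiwi cow]
  23. access bee: HIT. Cache (old->new): [bee kiwi cow]
  24. access kiwi: HIT. Cache (old->new): [bee kiwi cow]
  25. access kiwi: HIT. Cache (old->new): [bee kiwi cow]
  26. access bee: HIT. Cache (old->new): [bee kiwi cow]
  27. access kiwi: HIT. Cache (old->new): [bee kiwi cow]
  28. access cow: HIT. Cache (old->new): [bee kiwi cow]
Total: 22 hits, 6 misses, 3 evictions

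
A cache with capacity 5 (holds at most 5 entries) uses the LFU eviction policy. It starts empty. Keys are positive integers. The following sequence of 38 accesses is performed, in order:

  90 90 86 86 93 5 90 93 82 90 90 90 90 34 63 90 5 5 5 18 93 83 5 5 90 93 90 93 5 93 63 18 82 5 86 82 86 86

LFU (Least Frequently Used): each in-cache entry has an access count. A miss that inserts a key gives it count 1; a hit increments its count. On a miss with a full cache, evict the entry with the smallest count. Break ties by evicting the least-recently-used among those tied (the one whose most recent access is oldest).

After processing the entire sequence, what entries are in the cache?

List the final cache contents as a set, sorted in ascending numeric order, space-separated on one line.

LFU simulation (capacity=5):
  1. access 90: MISS. Cache: [90(c=1)]
  2. access 90: HIT, count now 2. Cache: [90(c=2)]
  3. access 86: MISS. Cache: [86(c=1) 90(c=2)]
  4. access 86: HIT, count now 2. Cache: [90(c=2) 86(c=2)]
  5. access 93: MISS. Cache: [93(c=1) 90(c=2) 86(c=2)]
  6. access 5: MISS. Cache: [93(c=1) 5(c=1) 90(c=2) 86(c=2)]
  7. access 90: HIT, count now 3. Cache: [93(c=1) 5(c=1) 86(c=2) 90(c=3)]
  8. access 93: HIT, count now 2. Cache: [5(c=1) 86(c=2) 93(c=2) 90(c=3)]
  9. access 82: MISS. Cache: [5(c=1) 82(c=1) 86(c=2) 93(c=2) 90(c=3)]
  10. access 90: HIT, count now 4. Cache: [5(c=1) 82(c=1) 86(c=2) 93(c=2) 90(c=4)]
  11. access 90: HIT, count now 5. Cache: [5(c=1) 82(c=1) 86(c=2) 93(c=2) 90(c=5)]
  12. access 90: HIT, count now 6. Cache: [5(c=1) 82(c=1) 86(c=2) 93(c=2) 90(c=6)]
  13. access 90: HIT, count now 7. Cache: [5(c=1) 82(c=1) 86(c=2) 93(c=2) 90(c=7)]
  14. access 34: MISS, evict 5(c=1). Cache: [82(c=1) 34(c=1) 86(c=2) 93(c=2) 90(c=7)]
  15. access 63: MISS, evict 82(c=1). Cache: [34(c=1) 63(c=1) 86(c=2) 93(c=2) 90(c=7)]
  16. access 90: HIT, count now 8. Cache: [34(c=1) 63(c=1) 86(c=2) 93(c=2) 90(c=8)]
  17. access 5: MISS, evict 34(c=1). Cache: [63(c=1) 5(c=1) 86(c=2) 93(c=2) 90(c=8)]
  18. access 5: HIT, count now 2. Cache: [63(c=1) 86(c=2) 93(c=2) 5(c=2) 90(c=8)]
  19. access 5: HIT, count now 3. Cache: [63(c=1) 86(c=2) 93(c=2) 5(c=3) 90(c=8)]
  20. access 18: MISS, evict 63(c=1). Cache: [18(c=1) 86(c=2) 93(c=2) 5(c=3) 90(c=8)]
  21. access 93: HIT, count now 3. Cache: [18(c=1) 86(c=2) 5(c=3) 93(c=3) 90(c=8)]
  22. access 83: MISS, evict 18(c=1). Cache: [83(c=1) 86(c=2) 5(c=3) 93(c=3) 90(c=8)]
  23. access 5: HIT, count now 4. Cache: [83(c=1) 86(c=2) 93(c=3) 5(c=4) 90(c=8)]
  24. access 5: HIT, count now 5. Cache: [83(c=1) 86(c=2) 93(c=3) 5(c=5) 90(c=8)]
  25. access 90: HIT, count now 9. Cache: [83(c=1) 86(c=2) 93(c=3) 5(c=5) 90(c=9)]
  26. access 93: HIT, count now 4. Cache: [83(c=1) 86(c=2) 93(c=4) 5(c=5) 90(c=9)]
  27. access 90: HIT, count now 10. Cache: [83(c=1) 86(c=2) 93(c=4) 5(c=5) 90(c=10)]
  28. access 93: HIT, count now 5. Cache: [83(c=1) 86(c=2) 5(c=5) 93(c=5) 90(c=10)]
  29. access 5: HIT, count now 6. Cache: [83(c=1) 86(c=2) 93(c=5) 5(c=6) 90(c=10)]
  30. access 93: HIT, count now 6. Cache: [83(c=1) 86(c=2) 5(c=6) 93(c=6) 90(c=10)]
  31. access 63: MISS, evict 83(c=1). Cache: [63(c=1) 86(c=2) 5(c=6) 93(c=6) 90(c=10)]
  32. access 18: MISS, evict 63(c=1). Cache: [18(c=1) 86(c=2) 5(c=6) 93(c=6) 90(c=10)]
  33. access 82: MISS, evict 18(c=1). Cache: [82(c=1) 86(c=2) 5(c=6) 93(c=6) 90(c=10)]
  34. access 5: HIT, count now 7. Cache: [82(c=1) 86(c=2) 93(c=6) 5(c=7) 90(c=10)]
  35. access 86: HIT, count now 3. Cache: [82(c=1) 86(c=3) 93(c=6) 5(c=7) 90(c=10)]
  36. access 82: HIT, count now 2. Cache: [82(c=2) 86(c=3) 93(c=6) 5(c=7) 90(c=10)]
  37. access 86: HIT, count now 4. Cache: [82(c=2) 86(c=4) 93(c=6) 5(c=7) 90(c=10)]
  38. access 86: HIT, count now 5. Cache: [82(c=2) 86(c=5) 93(c=6) 5(c=7) 90(c=10)]
Total: 25 hits, 13 misses, 8 evictions

Answer: 5 82 86 90 93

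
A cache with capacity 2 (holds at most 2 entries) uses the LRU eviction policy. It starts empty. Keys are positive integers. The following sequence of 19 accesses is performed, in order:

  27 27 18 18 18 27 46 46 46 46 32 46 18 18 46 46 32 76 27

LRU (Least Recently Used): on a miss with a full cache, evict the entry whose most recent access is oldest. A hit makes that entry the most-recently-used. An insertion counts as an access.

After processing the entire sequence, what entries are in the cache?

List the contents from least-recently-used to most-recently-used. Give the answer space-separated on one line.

LRU simulation (capacity=2):
  1. access 27: MISS. Cache (LRU->MRU): [27]
  2. access 27: HIT. Cache (LRU->MRU): [27]
  3. access 18: MISS. Cache (LRU->MRU): [27 18]
  4. access 18: HIT. Cache (LRU->MRU): [27 18]
  5. access 18: HIT. Cache (LRU->MRU): [27 18]
  6. access 27: HIT. Cache (LRU->MRU): [18 27]
  7. access 46: MISS, evict 18. Cache (LRU->MRU): [27 46]
  8. access 46: HIT. Cache (LRU->MRU): [27 46]
  9. access 46: HIT. Cache (LRU->MRU): [27 46]
  10. access 46: HIT. Cache (LRU->MRU): [27 46]
  11. access 32: MISS, evict 27. Cache (LRU->MRU): [46 32]
  12. access 46: HIT. Cache (LRU->MRU): [32 46]
  13. access 18: MISS, evict 32. Cache (LRU->MRU): [46 18]
  14. access 18: HIT. Cache (LRU->MRU): [46 18]
  15. access 46: HIT. Cache (LRU->MRU): [18 46]
  16. access 46: HIT. Cache (LRU->MRU): [18 46]
  17. access 32: MISS, evict 18. Cache (LRU->MRU): [46 32]
  18. access 76: MISS, evict 46. Cache (LRU->MRU): [32 76]
  19. access 27: MISS, evict 32. Cache (LRU->MRU): [76 27]
Total: 11 hits, 8 misses, 6 evictions

Answer: 76 27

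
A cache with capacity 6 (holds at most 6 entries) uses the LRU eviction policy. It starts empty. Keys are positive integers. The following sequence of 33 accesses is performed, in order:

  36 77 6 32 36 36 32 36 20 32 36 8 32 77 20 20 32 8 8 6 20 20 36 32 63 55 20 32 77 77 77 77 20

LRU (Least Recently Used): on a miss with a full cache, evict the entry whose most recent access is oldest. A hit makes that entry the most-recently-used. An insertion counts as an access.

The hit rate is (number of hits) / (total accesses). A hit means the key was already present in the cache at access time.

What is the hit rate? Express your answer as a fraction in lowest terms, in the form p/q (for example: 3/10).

Answer: 8/11

Derivation:
LRU simulation (capacity=6):
  1. access 36: MISS. Cache (LRU->MRU): [36]
  2. access 77: MISS. Cache (LRU->MRU): [36 77]
  3. access 6: MISS. Cache (LRU->MRU): [36 77 6]
  4. access 32: MISS. Cache (LRU->MRU): [36 77 6 32]
  5. access 36: HIT. Cache (LRU->MRU): [77 6 32 36]
  6. access 36: HIT. Cache (LRU->MRU): [77 6 32 36]
  7. access 32: HIT. Cache (LRU->MRU): [77 6 36 32]
  8. access 36: HIT. Cache (LRU->MRU): [77 6 32 36]
  9. access 20: MISS. Cache (LRU->MRU): [77 6 32 36 20]
  10. access 32: HIT. Cache (LRU->MRU): [77 6 36 20 32]
  11. access 36: HIT. Cache (LRU->MRU): [77 6 20 32 36]
  12. access 8: MISS. Cache (LRU->MRU): [77 6 20 32 36 8]
  13. access 32: HIT. Cache (LRU->MRU): [77 6 20 36 8 32]
  14. access 77: HIT. Cache (LRU->MRU): [6 20 36 8 32 77]
  15. access 20: HIT. Cache (LRU->MRU): [6 36 8 32 77 20]
  16. access 20: HIT. Cache (LRU->MRU): [6 36 8 32 77 20]
  17. access 32: HIT. Cache (LRU->MRU): [6 36 8 77 20 32]
  18. access 8: HIT. Cache (LRU->MRU): [6 36 77 20 32 8]
  19. access 8: HIT. Cache (LRU->MRU): [6 36 77 20 32 8]
  20. access 6: HIT. Cache (LRU->MRU): [36 77 20 32 8 6]
  21. access 20: HIT. Cache (LRU->MRU): [36 77 32 8 6 20]
  22. access 20: HIT. Cache (LRU->MRU): [36 77 32 8 6 20]
  23. access 36: HIT. Cache (LRU->MRU): [77 32 8 6 20 36]
  24. access 32: HIT. Cache (LRU->MRU): [77 8 6 20 36 32]
  25. access 63: MISS, evict 77. Cache (LRU->MRU): [8 6 20 36 32 63]
  26. access 55: MISS, evict 8. Cache (LRU->MRU): [6 20 36 32 63 55]
  27. access 20: HIT. Cache (LRU->MRU): [6 36 32 63 55 20]
  28. access 32: HIT. Cache (LRU->MRU): [6 36 63 55 20 32]
  29. access 77: MISS, evict 6. Cache (LRU->MRU): [36 63 55 20 32 77]
  30. access 77: HIT. Cache (LRU->MRU): [36 63 55 20 32 77]
  31. access 77: HIT. Cache (LRU->MRU): [36 63 55 20 32 77]
  32. access 77: HIT. Cache (LRU->MRU): [36 63 55 20 32 77]
  33. access 20: HIT. Cache (LRU->MRU): [36 63 55 32 77 20]
Total: 24 hits, 9 misses, 3 evictions

Hit rate = 24/33 = 8/11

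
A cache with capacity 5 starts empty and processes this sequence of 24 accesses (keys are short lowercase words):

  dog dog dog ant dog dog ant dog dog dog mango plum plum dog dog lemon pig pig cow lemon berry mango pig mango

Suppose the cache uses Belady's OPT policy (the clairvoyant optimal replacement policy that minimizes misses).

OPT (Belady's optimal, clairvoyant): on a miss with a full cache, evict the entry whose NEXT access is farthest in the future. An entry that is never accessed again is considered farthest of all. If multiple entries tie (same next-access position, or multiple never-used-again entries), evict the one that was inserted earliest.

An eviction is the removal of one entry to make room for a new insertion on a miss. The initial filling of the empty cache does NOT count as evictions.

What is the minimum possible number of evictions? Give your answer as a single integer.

OPT (Belady) simulation (capacity=5):
  1. access dog: MISS. Cache: [dog]
  2. access dog: HIT. Next use of dog: step 3. Cache: [dog]
  3. access dog: HIT. Next use of dog: step 5. Cache: [dog]
  4. access ant: MISS. Cache: [dog ant]
  5. access dog: HIT. Next use of dog: step 6. Cache: [dog ant]
  6. access dog: HIT. Next use of dog: step 8. Cache: [dog ant]
  7. access ant: HIT. Next use of ant: never. Cache: [dog ant]
  8. access dog: HIT. Next use of dog: step 9. Cache: [dog ant]
  9. access dog: HIT. Next use of dog: step 10. Cache: [dog ant]
  10. access dog: HIT. Next use of dog: step 14. Cache: [dog ant]
  11. access mango: MISS. Cache: [dog ant mango]
  12. access plum: MISS. Cache: [dog ant mango plum]
  13. access plum: HIT. Next use of plum: never. Cache: [dog ant mango plum]
  14. access dog: HIT. Next use of dog: step 15. Cache: [dog ant mango plum]
  15. access dog: HIT. Next use of dog: never. Cache: [dog ant mango plum]
  16. access lemon: MISS. Cache: [dog ant mango plum lemon]
  17. access pig: MISS, evict dog (next use: never). Cache: [ant mango plum lemon pig]
  18. access pig: HIT. Next use of pig: step 23. Cache: [ant mango plum lemon pig]
  19. access cow: MISS, evict ant (next use: never). Cache: [mango plum lemon pig cow]
  20. access lemon: HIT. Next use of lemon: never. Cache: [mango plum lemon pig cow]
  21. access berry: MISS, evict plum (next use: never). Cache: [mango lemon pig cow berry]
  22. access mango: HIT. Next use of mango: step 24. Cache: [mango lemon pig cow berry]
  23. access pig: HIT. Next use of pig: never. Cache: [mango lemon pig cow berry]
  24. access mango: HIT. Next use of mango: never. Cache: [mango lemon pig cow berry]
Total: 16 hits, 8 misses, 3 evictions

Answer: 3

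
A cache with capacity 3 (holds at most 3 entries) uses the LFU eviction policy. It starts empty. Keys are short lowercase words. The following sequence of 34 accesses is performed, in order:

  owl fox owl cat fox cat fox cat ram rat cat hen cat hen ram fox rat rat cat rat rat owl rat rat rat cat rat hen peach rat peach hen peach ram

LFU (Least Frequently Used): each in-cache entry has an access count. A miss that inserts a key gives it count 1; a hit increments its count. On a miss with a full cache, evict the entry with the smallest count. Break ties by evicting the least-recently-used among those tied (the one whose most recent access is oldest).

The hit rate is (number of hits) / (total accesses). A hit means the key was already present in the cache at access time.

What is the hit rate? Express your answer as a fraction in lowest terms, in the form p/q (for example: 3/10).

LFU simulation (capacity=3):
  1. access owl: MISS. Cache: [owl(c=1)]
  2. access fox: MISS. Cache: [owl(c=1) fox(c=1)]
  3. access owl: HIT, count now 2. Cache: [fox(c=1) owl(c=2)]
  4. access cat: MISS. Cache: [fox(c=1) cat(c=1) owl(c=2)]
  5. access fox: HIT, count now 2. Cache: [cat(c=1) owl(c=2) fox(c=2)]
  6. access cat: HIT, count now 2. Cache: [owl(c=2) fox(c=2) cat(c=2)]
  7. access fox: HIT, count now 3. Cache: [owl(c=2) cat(c=2) fox(c=3)]
  8. access cat: HIT, count now 3. Cache: [owl(c=2) fox(c=3) cat(c=3)]
  9. access ram: MISS, evict owl(c=2). Cache: [ram(c=1) fox(c=3) cat(c=3)]
  10. access rat: MISS, evict ram(c=1). Cache: [rat(c=1) fox(c=3) cat(c=3)]
  11. access cat: HIT, count now 4. Cache: [rat(c=1) fox(c=3) cat(c=4)]
  12. access hen: MISS, evict rat(c=1). Cache: [hen(c=1) fox(c=3) cat(c=4)]
  13. access cat: HIT, count now 5. Cache: [hen(c=1) fox(c=3) cat(c=5)]
  14. access hen: HIT, count now 2. Cache: [hen(c=2) fox(c=3) cat(c=5)]
  15. access ram: MISS, evict hen(c=2). Cache: [ram(c=1) fox(c=3) cat(c=5)]
  16. access fox: HIT, count now 4. Cache: [ram(c=1) fox(c=4) cat(c=5)]
  17. access rat: MISS, evict ram(c=1). Cache: [rat(c=1) fox(c=4) cat(c=5)]
  18. access rat: HIT, count now 2. Cache: [rat(c=2) fox(c=4) cat(c=5)]
  19. access cat: HIT, count now 6. Cache: [rat(c=2) fox(c=4) cat(c=6)]
  20. access rat: HIT, count now 3. Cache: [rat(c=3) fox(c=4) cat(c=6)]
  21. access rat: HIT, count now 4. Cache: [fox(c=4) rat(c=4) cat(c=6)]
  22. access owl: MISS, evict fox(c=4). Cache: [owl(c=1) rat(c=4) cat(c=6)]
  23. access rat: HIT, count now 5. Cache: [owl(c=1) rat(c=5) cat(c=6)]
  24. access rat: HIT, count now 6. Cache: [owl(c=1) cat(c=6) rat(c=6)]
  25. access rat: HIT, count now 7. Cache: [owl(c=1) cat(c=6) rat(c=7)]
  26. access cat: HIT, count now 7. Cache: [owl(c=1) rat(c=7) cat(c=7)]
  27. access rat: HIT, count now 8. Cache: [owl(c=1) cat(c=7) rat(c=8)]
  28. access hen: MISS, evict owl(c=1). Cache: [hen(c=1) cat(c=7) rat(c=8)]
  29. access peach: MISS, evict hen(c=1). Cache: [peach(c=1) cat(c=7) rat(c=8)]
  30. access rat: HIT, count now 9. Cache: [peach(c=1) cat(c=7) rat(c=9)]
  31. access peach: HIT, count now 2. Cache: [peach(c=2) cat(c=7) rat(c=9)]
  32. access hen: MISS, evict peach(c=2). Cache: [hen(c=1) cat(c=7) rat(c=9)]
  33. access peach: MISS, evict hen(c=1). Cache: [peach(c=1) cat(c=7) rat(c=9)]
  34. access ram: MISS, evict peach(c=1). Cache: [ram(c=1) cat(c=7) rat(c=9)]
Total: 20 hits, 14 misses, 11 evictions

Hit rate = 20/34 = 10/17

Answer: 10/17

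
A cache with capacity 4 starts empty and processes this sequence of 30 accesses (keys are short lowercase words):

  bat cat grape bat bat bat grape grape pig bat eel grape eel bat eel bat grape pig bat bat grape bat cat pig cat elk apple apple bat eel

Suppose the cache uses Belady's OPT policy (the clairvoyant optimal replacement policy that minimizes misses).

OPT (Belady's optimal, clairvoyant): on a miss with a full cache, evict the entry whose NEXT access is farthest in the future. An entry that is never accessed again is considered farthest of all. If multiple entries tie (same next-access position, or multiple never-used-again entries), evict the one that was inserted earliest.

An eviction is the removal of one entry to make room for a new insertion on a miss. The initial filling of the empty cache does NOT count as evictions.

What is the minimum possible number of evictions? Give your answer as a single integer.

OPT (Belady) simulation (capacity=4):
  1. access bat: MISS. Cache: [bat]
  2. access cat: MISS. Cache: [bat cat]
  3. access grape: MISS. Cache: [bat cat grape]
  4. access bat: HIT. Next use of bat: step 5. Cache: [bat cat grape]
  5. access bat: HIT. Next use of bat: step 6. Cache: [bat cat grape]
  6. access bat: HIT. Next use of bat: step 10. Cache: [bat cat grape]
  7. access grape: HIT. Next use of grape: step 8. Cache: [bat cat grape]
  8. access grape: HIT. Next use of grape: step 12. Cache: [bat cat grape]
  9. access pig: MISS. Cache: [bat cat grape pig]
  10. access bat: HIT. Next use of bat: step 14. Cache: [bat cat grape pig]
  11. access eel: MISS, evict cat (next use: step 23). Cache: [bat grape pig eel]
  12. access grape: HIT. Next use of grape: step 17. Cache: [bat grape pig eel]
  13. access eel: HIT. Next use of eel: step 15. Cache: [bat grape pig eel]
  14. access bat: HIT. Next use of bat: step 16. Cache: [bat grape pig eel]
  15. access eel: HIT. Next use of eel: step 30. Cache: [bat grape pig eel]
  16. access bat: HIT. Next use of bat: step 19. Cache: [bat grape pig eel]
  17. access grape: HIT. Next use of grape: step 21. Cache: [bat grape pig eel]
  18. access pig: HIT. Next use of pig: step 24. Cache: [bat grape pig eel]
  19. access bat: HIT. Next use of bat: step 20. Cache: [bat grape pig eel]
  20. access bat: HIT. Next use of bat: step 22. Cache: [bat grape pig eel]
  21. access grape: HIT. Next use of grape: never. Cache: [bat grape pig eel]
  22. access bat: HIT. Next use of bat: step 29. Cache: [bat grape pig eel]
  23. access cat: MISS, evict grape (next use: never). Cache: [bat pig eel cat]
  24. access pig: HIT. Next use of pig: never. Cache: [bat pig eel cat]
  25. access cat: HIT. Next use of cat: never. Cache: [bat pig eel cat]
  26. access elk: MISS, evict pig (next use: never). Cache: [bat eel cat elk]
  27. access apple: MISS, evict cat (next use: never). Cache: [bat eel elk apple]
  28. access apple: HIT. Next use of apple: never. Cache: [bat eel elk apple]
  29. access bat: HIT. Next use of bat: never. Cache: [bat eel elk apple]
  30. access eel: HIT. Next use of eel: never. Cache: [bat eel elk apple]
Total: 22 hits, 8 misses, 4 evictions

Answer: 4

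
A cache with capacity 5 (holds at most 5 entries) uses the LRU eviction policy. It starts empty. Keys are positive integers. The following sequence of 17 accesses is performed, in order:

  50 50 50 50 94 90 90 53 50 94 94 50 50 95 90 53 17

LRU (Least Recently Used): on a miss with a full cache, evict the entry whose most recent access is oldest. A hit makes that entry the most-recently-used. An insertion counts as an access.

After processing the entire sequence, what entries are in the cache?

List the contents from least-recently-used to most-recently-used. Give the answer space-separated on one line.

Answer: 50 95 90 53 17

Derivation:
LRU simulation (capacity=5):
  1. access 50: MISS. Cache (LRU->MRU): [50]
  2. access 50: HIT. Cache (LRU->MRU): [50]
  3. access 50: HIT. Cache (LRU->MRU): [50]
  4. access 50: HIT. Cache (LRU->MRU): [50]
  5. access 94: MISS. Cache (LRU->MRU): [50 94]
  6. access 90: MISS. Cache (LRU->MRU): [50 94 90]
  7. access 90: HIT. Cache (LRU->MRU): [50 94 90]
  8. access 53: MISS. Cache (LRU->MRU): [50 94 90 53]
  9. access 50: HIT. Cache (LRU->MRU): [94 90 53 50]
  10. access 94: HIT. Cache (LRU->MRU): [90 53 50 94]
  11. access 94: HIT. Cache (LRU->MRU): [90 53 50 94]
  12. access 50: HIT. Cache (LRU->MRU): [90 53 94 50]
  13. access 50: HIT. Cache (LRU->MRU): [90 53 94 50]
  14. access 95: MISS. Cache (LRU->MRU): [90 53 94 50 95]
  15. access 90: HIT. Cache (LRU->MRU): [53 94 50 95 90]
  16. access 53: HIT. Cache (LRU->MRU): [94 50 95 90 53]
  17. access 17: MISS, evict 94. Cache (LRU->MRU): [50 95 90 53 17]
Total: 11 hits, 6 misses, 1 evictions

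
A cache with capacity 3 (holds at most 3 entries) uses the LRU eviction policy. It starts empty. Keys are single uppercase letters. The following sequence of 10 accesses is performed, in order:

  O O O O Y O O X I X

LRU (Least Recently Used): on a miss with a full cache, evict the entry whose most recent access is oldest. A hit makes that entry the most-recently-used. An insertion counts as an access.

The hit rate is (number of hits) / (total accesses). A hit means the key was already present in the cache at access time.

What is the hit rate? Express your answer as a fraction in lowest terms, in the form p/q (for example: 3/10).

Answer: 3/5

Derivation:
LRU simulation (capacity=3):
  1. access O: MISS. Cache (LRU->MRU): [O]
  2. access O: HIT. Cache (LRU->MRU): [O]
  3. access O: HIT. Cache (LRU->MRU): [O]
  4. access O: HIT. Cache (LRU->MRU): [O]
  5. access Y: MISS. Cache (LRU->MRU): [O Y]
  6. access O: HIT. Cache (LRU->MRU): [Y O]
  7. access O: HIT. Cache (LRU->MRU): [Y O]
  8. access X: MISS. Cache (LRU->MRU): [Y O X]
  9. access I: MISS, evict Y. Cache (LRU->MRU): [O X I]
  10. access X: HIT. Cache (LRU->MRU): [O I X]
Total: 6 hits, 4 misses, 1 evictions

Hit rate = 6/10 = 3/5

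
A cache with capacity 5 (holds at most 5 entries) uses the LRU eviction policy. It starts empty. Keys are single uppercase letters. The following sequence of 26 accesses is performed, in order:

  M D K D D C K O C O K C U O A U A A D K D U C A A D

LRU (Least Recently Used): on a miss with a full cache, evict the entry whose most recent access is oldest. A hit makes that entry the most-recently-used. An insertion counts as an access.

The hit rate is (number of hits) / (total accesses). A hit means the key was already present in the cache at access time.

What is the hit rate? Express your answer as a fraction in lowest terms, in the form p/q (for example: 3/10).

LRU simulation (capacity=5):
  1. access M: MISS. Cache (LRU->MRU): [M]
  2. access D: MISS. Cache (LRU->MRU): [M D]
  3. access K: MISS. Cache (LRU->MRU): [M D K]
  4. access D: HIT. Cache (LRU->MRU): [M K D]
  5. access D: HIT. Cache (LRU->MRU): [M K D]
  6. access C: MISS. Cache (LRU->MRU): [M K D C]
  7. access K: HIT. Cache (LRU->MRU): [M D C K]
  8. access O: MISS. Cache (LRU->MRU): [M D C K O]
  9. access C: HIT. Cache (LRU->MRU): [M D K O C]
  10. access O: HIT. Cache (LRU->MRU): [M D K C O]
  11. access K: HIT. Cache (LRU->MRU): [M D C O K]
  12. access C: HIT. Cache (LRU->MRU): [M D O K C]
  13. access U: MISS, evict M. Cache (LRU->MRU): [D O K C U]
  14. access O: HIT. Cache (LRU->MRU): [D K C U O]
  15. access A: MISS, evict D. Cache (LRU->MRU): [K C U O A]
  16. access U: HIT. Cache (LRU->MRU): [K C O A U]
  17. access A: HIT. Cache (LRU->MRU): [K C O U A]
  18. access A: HIT. Cache (LRU->MRU): [K C O U A]
  19. access D: MISS, evict K. Cache (LRU->MRU): [C O U A D]
  20. access K: MISS, evict C. Cache (LRU->MRU): [O U A D K]
  21. access D: HIT. Cache (LRU->MRU): [O U A K D]
  22. access U: HIT. Cache (LRU->MRU): [O A K D U]
  23. access C: MISS, evict O. Cache (LRU->MRU): [A K D U C]
  24. access A: HIT. Cache (LRU->MRU): [K D U C A]
  25. access A: HIT. Cache (LRU->MRU): [K D U C A]
  26. access D: HIT. Cache (LRU->MRU): [K U C A D]
Total: 16 hits, 10 misses, 5 evictions

Hit rate = 16/26 = 8/13

Answer: 8/13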